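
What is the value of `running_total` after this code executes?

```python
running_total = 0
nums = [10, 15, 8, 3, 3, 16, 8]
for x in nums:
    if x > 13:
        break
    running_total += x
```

Let's trace through this code step by step.

Initialize: running_total = 0
Initialize: nums = [10, 15, 8, 3, 3, 16, 8]
Entering loop: for x in nums:

After execution: running_total = 10
10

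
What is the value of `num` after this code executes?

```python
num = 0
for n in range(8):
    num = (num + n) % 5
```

Let's trace through this code step by step.

Initialize: num = 0
Entering loop: for n in range(8):

After execution: num = 3
3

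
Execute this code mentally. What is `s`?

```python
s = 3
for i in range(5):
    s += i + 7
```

Let's trace through this code step by step.

Initialize: s = 3
Entering loop: for i in range(5):

After execution: s = 48
48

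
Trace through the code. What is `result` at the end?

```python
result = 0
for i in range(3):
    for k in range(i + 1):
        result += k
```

Let's trace through this code step by step.

Initialize: result = 0
Entering loop: for i in range(3):

After execution: result = 4
4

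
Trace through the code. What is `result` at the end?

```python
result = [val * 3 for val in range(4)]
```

Let's trace through this code step by step.

Initialize: result = [val * 3 for val in range(4)]

After execution: result = [0, 3, 6, 9]
[0, 3, 6, 9]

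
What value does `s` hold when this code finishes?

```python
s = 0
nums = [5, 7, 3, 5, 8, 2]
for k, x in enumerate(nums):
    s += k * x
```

Let's trace through this code step by step.

Initialize: s = 0
Initialize: nums = [5, 7, 3, 5, 8, 2]
Entering loop: for k, x in enumerate(nums):

After execution: s = 70
70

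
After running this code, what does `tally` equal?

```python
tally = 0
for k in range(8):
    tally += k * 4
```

Let's trace through this code step by step.

Initialize: tally = 0
Entering loop: for k in range(8):

After execution: tally = 112
112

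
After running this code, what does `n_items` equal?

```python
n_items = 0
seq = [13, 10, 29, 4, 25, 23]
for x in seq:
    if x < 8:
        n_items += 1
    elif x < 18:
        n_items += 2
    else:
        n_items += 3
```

Let's trace through this code step by step.

Initialize: n_items = 0
Initialize: seq = [13, 10, 29, 4, 25, 23]
Entering loop: for x in seq:

After execution: n_items = 14
14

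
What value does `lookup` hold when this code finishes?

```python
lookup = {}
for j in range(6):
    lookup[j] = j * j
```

Let's trace through this code step by step.

Initialize: lookup = {}
Entering loop: for j in range(6):

After execution: lookup = {0: 0, 1: 1, 2: 4, 3: 9, 4: 16, 5: 25}
{0: 0, 1: 1, 2: 4, 3: 9, 4: 16, 5: 25}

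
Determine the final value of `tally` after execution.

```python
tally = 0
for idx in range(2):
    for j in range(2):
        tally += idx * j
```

Let's trace through this code step by step.

Initialize: tally = 0
Entering loop: for idx in range(2):

After execution: tally = 1
1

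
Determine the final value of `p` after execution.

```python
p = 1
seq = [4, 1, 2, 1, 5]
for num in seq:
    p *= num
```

Let's trace through this code step by step.

Initialize: p = 1
Initialize: seq = [4, 1, 2, 1, 5]
Entering loop: for num in seq:

After execution: p = 40
40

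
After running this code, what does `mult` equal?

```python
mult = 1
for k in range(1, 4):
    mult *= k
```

Let's trace through this code step by step.

Initialize: mult = 1
Entering loop: for k in range(1, 4):

After execution: mult = 6
6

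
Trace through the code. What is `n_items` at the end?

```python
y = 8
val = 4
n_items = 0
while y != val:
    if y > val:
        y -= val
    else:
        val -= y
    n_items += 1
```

Let's trace through this code step by step.

Initialize: y = 8
Initialize: val = 4
Initialize: n_items = 0
Entering loop: while y != val:

After execution: n_items = 1
1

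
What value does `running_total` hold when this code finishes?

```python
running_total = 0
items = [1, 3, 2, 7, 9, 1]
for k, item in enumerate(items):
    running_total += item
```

Let's trace through this code step by step.

Initialize: running_total = 0
Initialize: items = [1, 3, 2, 7, 9, 1]
Entering loop: for k, item in enumerate(items):

After execution: running_total = 23
23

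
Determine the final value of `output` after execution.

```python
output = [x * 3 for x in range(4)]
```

Let's trace through this code step by step.

Initialize: output = [x * 3 for x in range(4)]

After execution: output = [0, 3, 6, 9]
[0, 3, 6, 9]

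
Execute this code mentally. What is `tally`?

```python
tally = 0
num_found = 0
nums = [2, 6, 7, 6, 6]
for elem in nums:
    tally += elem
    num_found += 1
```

Let's trace through this code step by step.

Initialize: tally = 0
Initialize: num_found = 0
Initialize: nums = [2, 6, 7, 6, 6]
Entering loop: for elem in nums:

After execution: tally = 27
27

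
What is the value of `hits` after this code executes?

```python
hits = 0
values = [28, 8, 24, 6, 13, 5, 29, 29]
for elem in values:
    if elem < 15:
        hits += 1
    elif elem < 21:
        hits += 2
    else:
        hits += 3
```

Let's trace through this code step by step.

Initialize: hits = 0
Initialize: values = [28, 8, 24, 6, 13, 5, 29, 29]
Entering loop: for elem in values:

After execution: hits = 16
16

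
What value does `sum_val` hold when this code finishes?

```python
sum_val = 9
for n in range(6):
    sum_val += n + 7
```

Let's trace through this code step by step.

Initialize: sum_val = 9
Entering loop: for n in range(6):

After execution: sum_val = 66
66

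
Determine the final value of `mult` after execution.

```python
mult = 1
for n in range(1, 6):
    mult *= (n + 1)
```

Let's trace through this code step by step.

Initialize: mult = 1
Entering loop: for n in range(1, 6):

After execution: mult = 720
720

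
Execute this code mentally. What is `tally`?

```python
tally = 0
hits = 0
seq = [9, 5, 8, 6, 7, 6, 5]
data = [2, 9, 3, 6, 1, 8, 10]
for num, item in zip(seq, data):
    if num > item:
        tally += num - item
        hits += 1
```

Let's trace through this code step by step.

Initialize: tally = 0
Initialize: hits = 0
Initialize: seq = [9, 5, 8, 6, 7, 6, 5]
Initialize: data = [2, 9, 3, 6, 1, 8, 10]
Entering loop: for num, item in zip(seq, data):

After execution: tally = 18
18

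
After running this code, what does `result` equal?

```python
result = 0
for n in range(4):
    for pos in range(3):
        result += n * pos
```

Let's trace through this code step by step.

Initialize: result = 0
Entering loop: for n in range(4):

After execution: result = 18
18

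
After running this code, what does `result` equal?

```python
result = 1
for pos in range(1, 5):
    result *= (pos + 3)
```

Let's trace through this code step by step.

Initialize: result = 1
Entering loop: for pos in range(1, 5):

After execution: result = 840
840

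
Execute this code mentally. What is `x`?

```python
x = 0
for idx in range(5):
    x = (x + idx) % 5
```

Let's trace through this code step by step.

Initialize: x = 0
Entering loop: for idx in range(5):

After execution: x = 0
0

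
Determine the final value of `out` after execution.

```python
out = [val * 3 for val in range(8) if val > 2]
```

Let's trace through this code step by step.

Initialize: out = [val * 3 for val in range(8) if val > 2]

After execution: out = [9, 12, 15, 18, 21]
[9, 12, 15, 18, 21]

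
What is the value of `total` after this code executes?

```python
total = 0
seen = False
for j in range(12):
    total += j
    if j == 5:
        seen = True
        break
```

Let's trace through this code step by step.

Initialize: total = 0
Initialize: seen = False
Entering loop: for j in range(12):

After execution: total = 15
15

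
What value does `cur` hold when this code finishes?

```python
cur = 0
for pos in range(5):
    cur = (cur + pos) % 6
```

Let's trace through this code step by step.

Initialize: cur = 0
Entering loop: for pos in range(5):

After execution: cur = 4
4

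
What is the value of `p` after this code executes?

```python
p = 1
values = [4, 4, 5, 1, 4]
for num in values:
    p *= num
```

Let's trace through this code step by step.

Initialize: p = 1
Initialize: values = [4, 4, 5, 1, 4]
Entering loop: for num in values:

After execution: p = 320
320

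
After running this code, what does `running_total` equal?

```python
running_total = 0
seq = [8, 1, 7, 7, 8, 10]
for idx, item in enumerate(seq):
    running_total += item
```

Let's trace through this code step by step.

Initialize: running_total = 0
Initialize: seq = [8, 1, 7, 7, 8, 10]
Entering loop: for idx, item in enumerate(seq):

After execution: running_total = 41
41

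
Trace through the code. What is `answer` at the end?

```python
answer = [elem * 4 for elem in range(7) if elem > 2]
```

Let's trace through this code step by step.

Initialize: answer = [elem * 4 for elem in range(7) if elem > 2]

After execution: answer = [12, 16, 20, 24]
[12, 16, 20, 24]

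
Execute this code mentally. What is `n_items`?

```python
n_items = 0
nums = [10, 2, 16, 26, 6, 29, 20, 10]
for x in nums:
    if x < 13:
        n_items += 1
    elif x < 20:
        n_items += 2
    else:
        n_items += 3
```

Let's trace through this code step by step.

Initialize: n_items = 0
Initialize: nums = [10, 2, 16, 26, 6, 29, 20, 10]
Entering loop: for x in nums:

After execution: n_items = 15
15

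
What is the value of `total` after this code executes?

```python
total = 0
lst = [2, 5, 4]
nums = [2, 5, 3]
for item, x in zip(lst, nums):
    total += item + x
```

Let's trace through this code step by step.

Initialize: total = 0
Initialize: lst = [2, 5, 4]
Initialize: nums = [2, 5, 3]
Entering loop: for item, x in zip(lst, nums):

After execution: total = 21
21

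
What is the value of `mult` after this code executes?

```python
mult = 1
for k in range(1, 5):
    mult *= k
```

Let's trace through this code step by step.

Initialize: mult = 1
Entering loop: for k in range(1, 5):

After execution: mult = 24
24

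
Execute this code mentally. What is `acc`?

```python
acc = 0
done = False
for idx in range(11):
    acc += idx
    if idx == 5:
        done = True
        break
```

Let's trace through this code step by step.

Initialize: acc = 0
Initialize: done = False
Entering loop: for idx in range(11):

After execution: acc = 15
15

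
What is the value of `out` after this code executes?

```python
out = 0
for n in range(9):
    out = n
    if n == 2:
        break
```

Let's trace through this code step by step.

Initialize: out = 0
Entering loop: for n in range(9):

After execution: out = 2
2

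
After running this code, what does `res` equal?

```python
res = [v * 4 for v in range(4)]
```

Let's trace through this code step by step.

Initialize: res = [v * 4 for v in range(4)]

After execution: res = [0, 4, 8, 12]
[0, 4, 8, 12]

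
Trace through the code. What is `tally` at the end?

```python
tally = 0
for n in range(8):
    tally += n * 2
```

Let's trace through this code step by step.

Initialize: tally = 0
Entering loop: for n in range(8):

After execution: tally = 56
56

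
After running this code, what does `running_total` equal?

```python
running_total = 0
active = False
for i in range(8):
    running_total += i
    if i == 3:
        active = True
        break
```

Let's trace through this code step by step.

Initialize: running_total = 0
Initialize: active = False
Entering loop: for i in range(8):

After execution: running_total = 6
6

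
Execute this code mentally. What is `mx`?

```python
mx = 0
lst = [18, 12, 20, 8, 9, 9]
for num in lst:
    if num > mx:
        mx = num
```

Let's trace through this code step by step.

Initialize: mx = 0
Initialize: lst = [18, 12, 20, 8, 9, 9]
Entering loop: for num in lst:

After execution: mx = 20
20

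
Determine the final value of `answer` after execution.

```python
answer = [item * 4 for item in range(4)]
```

Let's trace through this code step by step.

Initialize: answer = [item * 4 for item in range(4)]

After execution: answer = [0, 4, 8, 12]
[0, 4, 8, 12]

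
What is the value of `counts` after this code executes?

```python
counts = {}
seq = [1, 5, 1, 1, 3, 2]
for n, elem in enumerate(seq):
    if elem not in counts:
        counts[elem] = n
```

Let's trace through this code step by step.

Initialize: counts = {}
Initialize: seq = [1, 5, 1, 1, 3, 2]
Entering loop: for n, elem in enumerate(seq):

After execution: counts = {1: 0, 5: 1, 3: 4, 2: 5}
{1: 0, 5: 1, 3: 4, 2: 5}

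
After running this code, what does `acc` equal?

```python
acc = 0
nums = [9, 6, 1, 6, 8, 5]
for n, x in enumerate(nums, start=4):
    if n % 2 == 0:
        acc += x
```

Let's trace through this code step by step.

Initialize: acc = 0
Initialize: nums = [9, 6, 1, 6, 8, 5]
Entering loop: for n, x in enumerate(nums, start=4):

After execution: acc = 18
18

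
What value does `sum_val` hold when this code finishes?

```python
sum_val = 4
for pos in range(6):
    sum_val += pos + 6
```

Let's trace through this code step by step.

Initialize: sum_val = 4
Entering loop: for pos in range(6):

After execution: sum_val = 55
55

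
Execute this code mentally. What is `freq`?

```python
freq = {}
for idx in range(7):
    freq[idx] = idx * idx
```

Let's trace through this code step by step.

Initialize: freq = {}
Entering loop: for idx in range(7):

After execution: freq = {0: 0, 1: 1, 2: 4, 3: 9, 4: 16, 5: 25, 6: 36}
{0: 0, 1: 1, 2: 4, 3: 9, 4: 16, 5: 25, 6: 36}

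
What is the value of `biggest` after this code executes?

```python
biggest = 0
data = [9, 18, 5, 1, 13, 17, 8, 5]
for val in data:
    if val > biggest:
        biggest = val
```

Let's trace through this code step by step.

Initialize: biggest = 0
Initialize: data = [9, 18, 5, 1, 13, 17, 8, 5]
Entering loop: for val in data:

After execution: biggest = 18
18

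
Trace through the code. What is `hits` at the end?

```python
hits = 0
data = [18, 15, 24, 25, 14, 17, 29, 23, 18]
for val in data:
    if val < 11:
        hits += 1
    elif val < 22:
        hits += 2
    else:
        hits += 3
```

Let's trace through this code step by step.

Initialize: hits = 0
Initialize: data = [18, 15, 24, 25, 14, 17, 29, 23, 18]
Entering loop: for val in data:

After execution: hits = 22
22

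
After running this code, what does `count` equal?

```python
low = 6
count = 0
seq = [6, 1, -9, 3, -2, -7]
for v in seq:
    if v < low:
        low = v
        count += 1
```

Let's trace through this code step by step.

Initialize: low = 6
Initialize: count = 0
Initialize: seq = [6, 1, -9, 3, -2, -7]
Entering loop: for v in seq:

After execution: count = 2
2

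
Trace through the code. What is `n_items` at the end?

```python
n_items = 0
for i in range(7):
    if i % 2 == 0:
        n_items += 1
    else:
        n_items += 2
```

Let's trace through this code step by step.

Initialize: n_items = 0
Entering loop: for i in range(7):

After execution: n_items = 10
10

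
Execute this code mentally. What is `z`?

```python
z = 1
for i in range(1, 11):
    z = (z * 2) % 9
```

Let's trace through this code step by step.

Initialize: z = 1
Entering loop: for i in range(1, 11):

After execution: z = 7
7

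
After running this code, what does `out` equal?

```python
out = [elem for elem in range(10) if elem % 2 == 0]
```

Let's trace through this code step by step.

Initialize: out = [elem for elem in range(10) if elem % 2 == 0]

After execution: out = [0, 2, 4, 6, 8]
[0, 2, 4, 6, 8]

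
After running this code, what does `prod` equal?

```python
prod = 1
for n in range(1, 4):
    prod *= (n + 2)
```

Let's trace through this code step by step.

Initialize: prod = 1
Entering loop: for n in range(1, 4):

After execution: prod = 60
60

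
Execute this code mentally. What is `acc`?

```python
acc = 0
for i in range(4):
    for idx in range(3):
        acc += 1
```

Let's trace through this code step by step.

Initialize: acc = 0
Entering loop: for i in range(4):

After execution: acc = 12
12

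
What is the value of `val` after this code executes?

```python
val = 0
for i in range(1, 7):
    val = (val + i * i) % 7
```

Let's trace through this code step by step.

Initialize: val = 0
Entering loop: for i in range(1, 7):

After execution: val = 0
0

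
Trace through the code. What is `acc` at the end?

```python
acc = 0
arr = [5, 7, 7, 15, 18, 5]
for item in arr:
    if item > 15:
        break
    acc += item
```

Let's trace through this code step by step.

Initialize: acc = 0
Initialize: arr = [5, 7, 7, 15, 18, 5]
Entering loop: for item in arr:

After execution: acc = 34
34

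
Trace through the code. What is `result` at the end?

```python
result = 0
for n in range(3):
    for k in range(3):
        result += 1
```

Let's trace through this code step by step.

Initialize: result = 0
Entering loop: for n in range(3):

After execution: result = 9
9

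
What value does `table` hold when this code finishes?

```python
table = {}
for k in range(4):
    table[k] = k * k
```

Let's trace through this code step by step.

Initialize: table = {}
Entering loop: for k in range(4):

After execution: table = {0: 0, 1: 1, 2: 4, 3: 9}
{0: 0, 1: 1, 2: 4, 3: 9}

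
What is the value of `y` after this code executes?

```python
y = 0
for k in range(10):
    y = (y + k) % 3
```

Let's trace through this code step by step.

Initialize: y = 0
Entering loop: for k in range(10):

After execution: y = 0
0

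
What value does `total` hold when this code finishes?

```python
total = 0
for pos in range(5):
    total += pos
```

Let's trace through this code step by step.

Initialize: total = 0
Entering loop: for pos in range(5):

After execution: total = 10
10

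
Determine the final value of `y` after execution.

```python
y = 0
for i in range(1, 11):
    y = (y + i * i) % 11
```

Let's trace through this code step by step.

Initialize: y = 0
Entering loop: for i in range(1, 11):

After execution: y = 0
0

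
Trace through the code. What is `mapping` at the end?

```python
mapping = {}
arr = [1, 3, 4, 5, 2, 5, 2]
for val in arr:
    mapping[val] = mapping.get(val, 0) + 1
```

Let's trace through this code step by step.

Initialize: mapping = {}
Initialize: arr = [1, 3, 4, 5, 2, 5, 2]
Entering loop: for val in arr:

After execution: mapping = {1: 1, 3: 1, 4: 1, 5: 2, 2: 2}
{1: 1, 3: 1, 4: 1, 5: 2, 2: 2}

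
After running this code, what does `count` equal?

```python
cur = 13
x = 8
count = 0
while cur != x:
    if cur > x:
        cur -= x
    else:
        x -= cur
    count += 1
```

Let's trace through this code step by step.

Initialize: cur = 13
Initialize: x = 8
Initialize: count = 0
Entering loop: while cur != x:

After execution: count = 5
5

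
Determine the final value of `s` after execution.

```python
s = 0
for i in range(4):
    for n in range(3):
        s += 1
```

Let's trace through this code step by step.

Initialize: s = 0
Entering loop: for i in range(4):

After execution: s = 12
12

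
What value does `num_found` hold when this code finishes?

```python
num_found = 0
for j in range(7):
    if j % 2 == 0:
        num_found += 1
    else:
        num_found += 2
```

Let's trace through this code step by step.

Initialize: num_found = 0
Entering loop: for j in range(7):

After execution: num_found = 10
10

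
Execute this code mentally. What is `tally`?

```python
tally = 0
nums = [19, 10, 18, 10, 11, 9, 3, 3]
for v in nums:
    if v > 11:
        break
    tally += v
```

Let's trace through this code step by step.

Initialize: tally = 0
Initialize: nums = [19, 10, 18, 10, 11, 9, 3, 3]
Entering loop: for v in nums:

After execution: tally = 0
0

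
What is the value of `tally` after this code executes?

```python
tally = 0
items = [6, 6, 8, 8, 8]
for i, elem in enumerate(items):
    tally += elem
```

Let's trace through this code step by step.

Initialize: tally = 0
Initialize: items = [6, 6, 8, 8, 8]
Entering loop: for i, elem in enumerate(items):

After execution: tally = 36
36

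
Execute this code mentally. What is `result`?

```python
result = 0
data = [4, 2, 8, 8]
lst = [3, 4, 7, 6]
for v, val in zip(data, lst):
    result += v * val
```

Let's trace through this code step by step.

Initialize: result = 0
Initialize: data = [4, 2, 8, 8]
Initialize: lst = [3, 4, 7, 6]
Entering loop: for v, val in zip(data, lst):

After execution: result = 124
124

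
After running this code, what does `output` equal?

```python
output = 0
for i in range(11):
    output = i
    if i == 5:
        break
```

Let's trace through this code step by step.

Initialize: output = 0
Entering loop: for i in range(11):

After execution: output = 5
5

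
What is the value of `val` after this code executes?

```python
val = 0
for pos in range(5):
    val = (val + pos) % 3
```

Let's trace through this code step by step.

Initialize: val = 0
Entering loop: for pos in range(5):

After execution: val = 1
1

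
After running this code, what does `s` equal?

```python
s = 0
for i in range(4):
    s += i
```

Let's trace through this code step by step.

Initialize: s = 0
Entering loop: for i in range(4):

After execution: s = 6
6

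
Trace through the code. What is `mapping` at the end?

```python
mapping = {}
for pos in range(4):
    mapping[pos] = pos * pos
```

Let's trace through this code step by step.

Initialize: mapping = {}
Entering loop: for pos in range(4):

After execution: mapping = {0: 0, 1: 1, 2: 4, 3: 9}
{0: 0, 1: 1, 2: 4, 3: 9}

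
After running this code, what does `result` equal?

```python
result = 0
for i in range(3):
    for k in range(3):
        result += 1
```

Let's trace through this code step by step.

Initialize: result = 0
Entering loop: for i in range(3):

After execution: result = 9
9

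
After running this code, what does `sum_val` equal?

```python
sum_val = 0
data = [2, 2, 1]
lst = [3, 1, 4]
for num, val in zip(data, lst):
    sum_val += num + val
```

Let's trace through this code step by step.

Initialize: sum_val = 0
Initialize: data = [2, 2, 1]
Initialize: lst = [3, 1, 4]
Entering loop: for num, val in zip(data, lst):

After execution: sum_val = 13
13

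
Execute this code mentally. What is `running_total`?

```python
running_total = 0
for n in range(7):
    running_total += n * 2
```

Let's trace through this code step by step.

Initialize: running_total = 0
Entering loop: for n in range(7):

After execution: running_total = 42
42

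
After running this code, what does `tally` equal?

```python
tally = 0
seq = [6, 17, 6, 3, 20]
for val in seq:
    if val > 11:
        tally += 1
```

Let's trace through this code step by step.

Initialize: tally = 0
Initialize: seq = [6, 17, 6, 3, 20]
Entering loop: for val in seq:

After execution: tally = 2
2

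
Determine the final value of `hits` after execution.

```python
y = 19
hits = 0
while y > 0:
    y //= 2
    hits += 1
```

Let's trace through this code step by step.

Initialize: y = 19
Initialize: hits = 0
Entering loop: while y > 0:

After execution: hits = 5
5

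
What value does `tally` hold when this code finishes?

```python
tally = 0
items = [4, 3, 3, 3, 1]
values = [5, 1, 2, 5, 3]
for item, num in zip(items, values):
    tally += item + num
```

Let's trace through this code step by step.

Initialize: tally = 0
Initialize: items = [4, 3, 3, 3, 1]
Initialize: values = [5, 1, 2, 5, 3]
Entering loop: for item, num in zip(items, values):

After execution: tally = 30
30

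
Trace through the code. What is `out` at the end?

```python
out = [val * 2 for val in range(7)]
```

Let's trace through this code step by step.

Initialize: out = [val * 2 for val in range(7)]

After execution: out = [0, 2, 4, 6, 8, 10, 12]
[0, 2, 4, 6, 8, 10, 12]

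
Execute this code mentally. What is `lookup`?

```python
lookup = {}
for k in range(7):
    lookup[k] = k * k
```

Let's trace through this code step by step.

Initialize: lookup = {}
Entering loop: for k in range(7):

After execution: lookup = {0: 0, 1: 1, 2: 4, 3: 9, 4: 16, 5: 25, 6: 36}
{0: 0, 1: 1, 2: 4, 3: 9, 4: 16, 5: 25, 6: 36}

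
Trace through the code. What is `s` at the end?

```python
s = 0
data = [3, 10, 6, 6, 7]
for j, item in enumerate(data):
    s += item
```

Let's trace through this code step by step.

Initialize: s = 0
Initialize: data = [3, 10, 6, 6, 7]
Entering loop: for j, item in enumerate(data):

After execution: s = 32
32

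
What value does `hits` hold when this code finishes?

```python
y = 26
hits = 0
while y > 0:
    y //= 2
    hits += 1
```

Let's trace through this code step by step.

Initialize: y = 26
Initialize: hits = 0
Entering loop: while y > 0:

After execution: hits = 5
5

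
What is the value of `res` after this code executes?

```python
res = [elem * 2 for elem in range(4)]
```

Let's trace through this code step by step.

Initialize: res = [elem * 2 for elem in range(4)]

After execution: res = [0, 2, 4, 6]
[0, 2, 4, 6]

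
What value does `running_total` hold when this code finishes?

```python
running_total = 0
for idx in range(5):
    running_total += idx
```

Let's trace through this code step by step.

Initialize: running_total = 0
Entering loop: for idx in range(5):

After execution: running_total = 10
10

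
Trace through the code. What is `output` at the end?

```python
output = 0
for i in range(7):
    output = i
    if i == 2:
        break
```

Let's trace through this code step by step.

Initialize: output = 0
Entering loop: for i in range(7):

After execution: output = 2
2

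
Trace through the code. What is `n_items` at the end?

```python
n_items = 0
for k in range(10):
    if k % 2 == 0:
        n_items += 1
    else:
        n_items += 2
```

Let's trace through this code step by step.

Initialize: n_items = 0
Entering loop: for k in range(10):

After execution: n_items = 15
15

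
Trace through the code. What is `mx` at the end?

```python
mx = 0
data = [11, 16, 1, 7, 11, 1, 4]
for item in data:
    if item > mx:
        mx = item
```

Let's trace through this code step by step.

Initialize: mx = 0
Initialize: data = [11, 16, 1, 7, 11, 1, 4]
Entering loop: for item in data:

After execution: mx = 16
16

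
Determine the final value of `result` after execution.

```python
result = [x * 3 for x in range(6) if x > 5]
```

Let's trace through this code step by step.

Initialize: result = [x * 3 for x in range(6) if x > 5]

After execution: result = []
[]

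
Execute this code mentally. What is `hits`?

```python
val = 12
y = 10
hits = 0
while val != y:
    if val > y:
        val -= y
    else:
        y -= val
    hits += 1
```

Let's trace through this code step by step.

Initialize: val = 12
Initialize: y = 10
Initialize: hits = 0
Entering loop: while val != y:

After execution: hits = 5
5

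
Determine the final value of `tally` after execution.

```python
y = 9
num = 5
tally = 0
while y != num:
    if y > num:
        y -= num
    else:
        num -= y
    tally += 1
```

Let's trace through this code step by step.

Initialize: y = 9
Initialize: num = 5
Initialize: tally = 0
Entering loop: while y != num:

After execution: tally = 5
5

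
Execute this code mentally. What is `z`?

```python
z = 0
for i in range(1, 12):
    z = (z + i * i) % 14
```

Let's trace through this code step by step.

Initialize: z = 0
Entering loop: for i in range(1, 12):

After execution: z = 2
2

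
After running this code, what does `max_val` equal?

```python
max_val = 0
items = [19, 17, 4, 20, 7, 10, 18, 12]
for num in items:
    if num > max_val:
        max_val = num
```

Let's trace through this code step by step.

Initialize: max_val = 0
Initialize: items = [19, 17, 4, 20, 7, 10, 18, 12]
Entering loop: for num in items:

After execution: max_val = 20
20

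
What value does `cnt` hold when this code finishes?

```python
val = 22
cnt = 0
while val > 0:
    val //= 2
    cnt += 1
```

Let's trace through this code step by step.

Initialize: val = 22
Initialize: cnt = 0
Entering loop: while val > 0:

After execution: cnt = 5
5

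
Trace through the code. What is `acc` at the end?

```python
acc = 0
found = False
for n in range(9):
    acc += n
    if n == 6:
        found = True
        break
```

Let's trace through this code step by step.

Initialize: acc = 0
Initialize: found = False
Entering loop: for n in range(9):

After execution: acc = 21
21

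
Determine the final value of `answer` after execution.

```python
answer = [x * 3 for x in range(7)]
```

Let's trace through this code step by step.

Initialize: answer = [x * 3 for x in range(7)]

After execution: answer = [0, 3, 6, 9, 12, 15, 18]
[0, 3, 6, 9, 12, 15, 18]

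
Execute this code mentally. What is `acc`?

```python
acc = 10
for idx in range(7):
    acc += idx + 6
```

Let's trace through this code step by step.

Initialize: acc = 10
Entering loop: for idx in range(7):

After execution: acc = 73
73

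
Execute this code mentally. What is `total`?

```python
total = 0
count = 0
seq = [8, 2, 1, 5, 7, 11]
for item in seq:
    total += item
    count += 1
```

Let's trace through this code step by step.

Initialize: total = 0
Initialize: count = 0
Initialize: seq = [8, 2, 1, 5, 7, 11]
Entering loop: for item in seq:

After execution: total = 34
34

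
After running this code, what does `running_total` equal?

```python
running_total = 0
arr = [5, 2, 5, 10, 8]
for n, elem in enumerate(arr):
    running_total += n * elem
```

Let's trace through this code step by step.

Initialize: running_total = 0
Initialize: arr = [5, 2, 5, 10, 8]
Entering loop: for n, elem in enumerate(arr):

After execution: running_total = 74
74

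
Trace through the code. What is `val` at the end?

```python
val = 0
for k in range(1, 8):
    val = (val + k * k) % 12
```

Let's trace through this code step by step.

Initialize: val = 0
Entering loop: for k in range(1, 8):

After execution: val = 8
8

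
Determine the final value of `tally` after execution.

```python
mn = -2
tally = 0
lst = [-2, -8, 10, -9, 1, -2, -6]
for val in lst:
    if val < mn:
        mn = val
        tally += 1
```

Let's trace through this code step by step.

Initialize: mn = -2
Initialize: tally = 0
Initialize: lst = [-2, -8, 10, -9, 1, -2, -6]
Entering loop: for val in lst:

After execution: tally = 2
2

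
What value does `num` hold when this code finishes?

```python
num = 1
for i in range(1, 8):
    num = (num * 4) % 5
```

Let's trace through this code step by step.

Initialize: num = 1
Entering loop: for i in range(1, 8):

After execution: num = 4
4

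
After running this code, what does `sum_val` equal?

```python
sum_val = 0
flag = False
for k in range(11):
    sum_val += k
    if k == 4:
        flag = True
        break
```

Let's trace through this code step by step.

Initialize: sum_val = 0
Initialize: flag = False
Entering loop: for k in range(11):

After execution: sum_val = 10
10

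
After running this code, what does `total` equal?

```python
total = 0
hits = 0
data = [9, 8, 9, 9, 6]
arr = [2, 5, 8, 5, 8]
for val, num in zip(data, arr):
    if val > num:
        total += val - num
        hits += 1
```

Let's trace through this code step by step.

Initialize: total = 0
Initialize: hits = 0
Initialize: data = [9, 8, 9, 9, 6]
Initialize: arr = [2, 5, 8, 5, 8]
Entering loop: for val, num in zip(data, arr):

After execution: total = 15
15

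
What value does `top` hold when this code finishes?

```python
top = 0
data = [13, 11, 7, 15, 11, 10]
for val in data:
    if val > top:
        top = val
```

Let's trace through this code step by step.

Initialize: top = 0
Initialize: data = [13, 11, 7, 15, 11, 10]
Entering loop: for val in data:

After execution: top = 15
15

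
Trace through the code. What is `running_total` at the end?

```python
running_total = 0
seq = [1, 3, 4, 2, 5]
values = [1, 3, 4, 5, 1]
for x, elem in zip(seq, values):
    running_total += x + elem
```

Let's trace through this code step by step.

Initialize: running_total = 0
Initialize: seq = [1, 3, 4, 2, 5]
Initialize: values = [1, 3, 4, 5, 1]
Entering loop: for x, elem in zip(seq, values):

After execution: running_total = 29
29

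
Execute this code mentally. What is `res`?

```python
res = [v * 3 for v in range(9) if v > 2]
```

Let's trace through this code step by step.

Initialize: res = [v * 3 for v in range(9) if v > 2]

After execution: res = [9, 12, 15, 18, 21, 24]
[9, 12, 15, 18, 21, 24]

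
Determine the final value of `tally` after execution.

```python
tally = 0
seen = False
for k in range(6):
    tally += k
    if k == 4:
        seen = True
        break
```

Let's trace through this code step by step.

Initialize: tally = 0
Initialize: seen = False
Entering loop: for k in range(6):

After execution: tally = 10
10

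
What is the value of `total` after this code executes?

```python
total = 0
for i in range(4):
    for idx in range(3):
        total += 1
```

Let's trace through this code step by step.

Initialize: total = 0
Entering loop: for i in range(4):

After execution: total = 12
12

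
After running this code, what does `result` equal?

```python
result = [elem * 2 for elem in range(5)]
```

Let's trace through this code step by step.

Initialize: result = [elem * 2 for elem in range(5)]

After execution: result = [0, 2, 4, 6, 8]
[0, 2, 4, 6, 8]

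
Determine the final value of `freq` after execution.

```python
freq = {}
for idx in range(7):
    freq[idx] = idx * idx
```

Let's trace through this code step by step.

Initialize: freq = {}
Entering loop: for idx in range(7):

After execution: freq = {0: 0, 1: 1, 2: 4, 3: 9, 4: 16, 5: 25, 6: 36}
{0: 0, 1: 1, 2: 4, 3: 9, 4: 16, 5: 25, 6: 36}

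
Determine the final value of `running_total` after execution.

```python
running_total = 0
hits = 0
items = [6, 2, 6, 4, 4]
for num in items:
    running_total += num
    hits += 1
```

Let's trace through this code step by step.

Initialize: running_total = 0
Initialize: hits = 0
Initialize: items = [6, 2, 6, 4, 4]
Entering loop: for num in items:

After execution: running_total = 22
22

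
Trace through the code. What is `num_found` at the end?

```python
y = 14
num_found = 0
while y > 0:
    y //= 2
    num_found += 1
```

Let's trace through this code step by step.

Initialize: y = 14
Initialize: num_found = 0
Entering loop: while y > 0:

After execution: num_found = 4
4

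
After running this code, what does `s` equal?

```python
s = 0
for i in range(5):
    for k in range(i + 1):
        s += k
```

Let's trace through this code step by step.

Initialize: s = 0
Entering loop: for i in range(5):

After execution: s = 20
20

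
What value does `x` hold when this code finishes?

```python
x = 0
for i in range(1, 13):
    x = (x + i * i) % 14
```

Let's trace through this code step by step.

Initialize: x = 0
Entering loop: for i in range(1, 13):

After execution: x = 6
6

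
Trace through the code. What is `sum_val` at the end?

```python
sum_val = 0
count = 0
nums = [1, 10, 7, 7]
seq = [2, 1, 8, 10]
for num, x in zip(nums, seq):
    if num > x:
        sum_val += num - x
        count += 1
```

Let's trace through this code step by step.

Initialize: sum_val = 0
Initialize: count = 0
Initialize: nums = [1, 10, 7, 7]
Initialize: seq = [2, 1, 8, 10]
Entering loop: for num, x in zip(nums, seq):

After execution: sum_val = 9
9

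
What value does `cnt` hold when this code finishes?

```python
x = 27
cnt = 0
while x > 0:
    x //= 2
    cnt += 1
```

Let's trace through this code step by step.

Initialize: x = 27
Initialize: cnt = 0
Entering loop: while x > 0:

After execution: cnt = 5
5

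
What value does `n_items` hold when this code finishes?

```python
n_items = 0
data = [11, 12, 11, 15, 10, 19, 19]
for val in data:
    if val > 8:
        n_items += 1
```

Let's trace through this code step by step.

Initialize: n_items = 0
Initialize: data = [11, 12, 11, 15, 10, 19, 19]
Entering loop: for val in data:

After execution: n_items = 7
7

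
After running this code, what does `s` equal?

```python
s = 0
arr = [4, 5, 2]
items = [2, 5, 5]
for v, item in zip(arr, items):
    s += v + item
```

Let's trace through this code step by step.

Initialize: s = 0
Initialize: arr = [4, 5, 2]
Initialize: items = [2, 5, 5]
Entering loop: for v, item in zip(arr, items):

After execution: s = 23
23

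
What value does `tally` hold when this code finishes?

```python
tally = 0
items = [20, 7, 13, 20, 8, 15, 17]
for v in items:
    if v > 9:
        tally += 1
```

Let's trace through this code step by step.

Initialize: tally = 0
Initialize: items = [20, 7, 13, 20, 8, 15, 17]
Entering loop: for v in items:

After execution: tally = 5
5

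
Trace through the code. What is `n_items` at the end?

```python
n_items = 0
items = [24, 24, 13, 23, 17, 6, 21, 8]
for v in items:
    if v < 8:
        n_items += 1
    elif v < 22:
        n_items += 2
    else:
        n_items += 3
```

Let's trace through this code step by step.

Initialize: n_items = 0
Initialize: items = [24, 24, 13, 23, 17, 6, 21, 8]
Entering loop: for v in items:

After execution: n_items = 18
18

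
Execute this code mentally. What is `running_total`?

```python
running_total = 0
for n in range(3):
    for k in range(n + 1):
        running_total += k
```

Let's trace through this code step by step.

Initialize: running_total = 0
Entering loop: for n in range(3):

After execution: running_total = 4
4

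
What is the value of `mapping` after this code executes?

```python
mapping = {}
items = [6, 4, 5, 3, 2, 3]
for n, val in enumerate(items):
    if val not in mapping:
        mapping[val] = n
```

Let's trace through this code step by step.

Initialize: mapping = {}
Initialize: items = [6, 4, 5, 3, 2, 3]
Entering loop: for n, val in enumerate(items):

After execution: mapping = {6: 0, 4: 1, 5: 2, 3: 3, 2: 4}
{6: 0, 4: 1, 5: 2, 3: 3, 2: 4}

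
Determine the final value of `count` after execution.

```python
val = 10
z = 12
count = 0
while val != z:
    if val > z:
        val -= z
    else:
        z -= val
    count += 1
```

Let's trace through this code step by step.

Initialize: val = 10
Initialize: z = 12
Initialize: count = 0
Entering loop: while val != z:

After execution: count = 5
5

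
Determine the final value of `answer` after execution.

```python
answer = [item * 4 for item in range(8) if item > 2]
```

Let's trace through this code step by step.

Initialize: answer = [item * 4 for item in range(8) if item > 2]

After execution: answer = [12, 16, 20, 24, 28]
[12, 16, 20, 24, 28]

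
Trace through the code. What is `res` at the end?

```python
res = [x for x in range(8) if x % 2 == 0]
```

Let's trace through this code step by step.

Initialize: res = [x for x in range(8) if x % 2 == 0]

After execution: res = [0, 2, 4, 6]
[0, 2, 4, 6]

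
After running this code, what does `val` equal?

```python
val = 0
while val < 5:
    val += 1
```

Let's trace through this code step by step.

Initialize: val = 0
Entering loop: while val < 5:

After execution: val = 5
5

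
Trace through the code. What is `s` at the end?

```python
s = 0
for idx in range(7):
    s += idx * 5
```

Let's trace through this code step by step.

Initialize: s = 0
Entering loop: for idx in range(7):

After execution: s = 105
105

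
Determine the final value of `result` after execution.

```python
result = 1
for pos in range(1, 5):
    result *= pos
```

Let's trace through this code step by step.

Initialize: result = 1
Entering loop: for pos in range(1, 5):

After execution: result = 24
24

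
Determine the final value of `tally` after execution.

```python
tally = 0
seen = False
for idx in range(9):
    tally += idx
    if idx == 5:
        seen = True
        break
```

Let's trace through this code step by step.

Initialize: tally = 0
Initialize: seen = False
Entering loop: for idx in range(9):

After execution: tally = 15
15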